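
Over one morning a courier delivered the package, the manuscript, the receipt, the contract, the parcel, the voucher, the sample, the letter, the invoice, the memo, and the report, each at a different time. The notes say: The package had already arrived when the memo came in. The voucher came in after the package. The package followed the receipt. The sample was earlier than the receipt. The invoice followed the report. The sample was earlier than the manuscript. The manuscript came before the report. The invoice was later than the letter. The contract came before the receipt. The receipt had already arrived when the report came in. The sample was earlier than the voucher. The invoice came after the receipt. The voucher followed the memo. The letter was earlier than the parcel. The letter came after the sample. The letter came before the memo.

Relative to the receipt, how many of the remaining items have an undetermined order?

3

Forced before the receipt: the contract and the sample; forced after the receipt: the invoice, the memo, the package, the report, and the voucher.
That leaves the letter, the manuscript, and the parcel with no forced order relative to the receipt — 3.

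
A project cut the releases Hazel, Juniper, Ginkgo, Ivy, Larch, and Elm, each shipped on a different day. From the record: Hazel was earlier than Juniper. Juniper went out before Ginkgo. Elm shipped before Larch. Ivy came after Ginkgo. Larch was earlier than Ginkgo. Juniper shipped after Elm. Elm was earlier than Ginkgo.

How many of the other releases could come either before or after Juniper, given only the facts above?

Forced before Juniper: Elm and Hazel; forced after Juniper: Ginkgo and Ivy.
That leaves Larch with no forced order relative to Juniper — 1.

1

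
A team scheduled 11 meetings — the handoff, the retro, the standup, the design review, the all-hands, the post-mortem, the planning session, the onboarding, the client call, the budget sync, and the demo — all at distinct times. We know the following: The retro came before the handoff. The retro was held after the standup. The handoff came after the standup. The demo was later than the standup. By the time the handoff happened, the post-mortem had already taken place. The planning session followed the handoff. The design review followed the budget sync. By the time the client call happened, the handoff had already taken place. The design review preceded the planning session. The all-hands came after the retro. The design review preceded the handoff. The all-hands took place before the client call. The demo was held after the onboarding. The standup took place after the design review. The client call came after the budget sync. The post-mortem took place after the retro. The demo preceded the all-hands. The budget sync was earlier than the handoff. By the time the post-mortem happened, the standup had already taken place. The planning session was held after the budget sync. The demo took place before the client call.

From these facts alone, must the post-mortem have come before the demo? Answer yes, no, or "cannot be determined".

No chain of stated constraints runs from the post-mortem to the demo, and none runs from the demo to the post-mortem either.
So the relative order of the post-mortem and the demo is not fixed by the given facts.

cannot be determined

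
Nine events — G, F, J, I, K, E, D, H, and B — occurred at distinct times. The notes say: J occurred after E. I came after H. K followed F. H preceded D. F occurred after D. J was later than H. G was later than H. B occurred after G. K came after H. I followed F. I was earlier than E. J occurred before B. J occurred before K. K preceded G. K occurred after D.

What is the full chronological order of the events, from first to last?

H, D, F, I, E, J, K, G, B

The constraints fix every adjacent pair, so only one ordering works:
H → D → F → I → E → J → K → G → B.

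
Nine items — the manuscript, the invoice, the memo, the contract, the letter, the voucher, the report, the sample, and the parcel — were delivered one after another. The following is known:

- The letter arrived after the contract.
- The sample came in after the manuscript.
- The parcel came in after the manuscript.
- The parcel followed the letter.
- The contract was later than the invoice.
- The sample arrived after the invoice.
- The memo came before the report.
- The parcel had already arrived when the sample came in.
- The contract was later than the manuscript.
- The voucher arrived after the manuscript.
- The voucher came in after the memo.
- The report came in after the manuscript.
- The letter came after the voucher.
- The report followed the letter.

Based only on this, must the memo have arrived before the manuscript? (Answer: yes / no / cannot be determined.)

No chain of stated constraints runs from the memo to the manuscript, and none runs from the manuscript to the memo either.
So the relative order of the memo and the manuscript is not fixed by the given facts.

cannot be determined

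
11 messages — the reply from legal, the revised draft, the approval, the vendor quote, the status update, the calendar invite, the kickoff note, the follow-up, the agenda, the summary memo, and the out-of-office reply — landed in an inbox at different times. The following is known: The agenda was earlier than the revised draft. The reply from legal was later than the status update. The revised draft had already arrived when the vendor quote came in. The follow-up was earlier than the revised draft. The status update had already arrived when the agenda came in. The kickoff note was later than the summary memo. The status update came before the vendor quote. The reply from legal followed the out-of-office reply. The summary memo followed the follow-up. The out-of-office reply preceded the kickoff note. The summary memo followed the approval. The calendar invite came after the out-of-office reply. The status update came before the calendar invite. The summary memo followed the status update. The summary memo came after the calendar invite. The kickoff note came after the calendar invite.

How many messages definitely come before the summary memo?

5

Directly stated before the summary memo: the approval, the calendar invite, the follow-up, and the status update.
The out-of-office reply reaches the summary memo via the out-of-office reply → the calendar invite → the summary memo.
No chain forces the kickoff note (or any of the others) ahead of the summary memo.
That's the approval, the calendar invite, the follow-up, the out-of-office reply, and the status update — 5 in all.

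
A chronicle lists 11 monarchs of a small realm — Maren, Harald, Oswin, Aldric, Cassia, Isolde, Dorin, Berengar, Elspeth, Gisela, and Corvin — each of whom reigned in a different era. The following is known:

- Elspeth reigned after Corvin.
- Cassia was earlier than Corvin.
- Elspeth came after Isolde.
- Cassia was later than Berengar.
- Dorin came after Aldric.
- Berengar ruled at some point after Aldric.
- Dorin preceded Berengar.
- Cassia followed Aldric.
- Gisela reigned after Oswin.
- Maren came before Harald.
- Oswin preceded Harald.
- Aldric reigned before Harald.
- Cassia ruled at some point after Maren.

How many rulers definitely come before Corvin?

5

Directly stated before Corvin: Cassia.
Aldric reaches Corvin via Aldric → Cassia → Corvin.
Berengar reaches Corvin via Berengar → Cassia → Corvin.
Dorin reaches Corvin via Dorin → Berengar → Cassia → Corvin.
Likewise Maren reaches Corvin by chaining the stated constraints.
No chain forces Harald (or any of the others) ahead of Corvin.
That's Aldric, Berengar, Cassia, Dorin, and Maren — 5 in all.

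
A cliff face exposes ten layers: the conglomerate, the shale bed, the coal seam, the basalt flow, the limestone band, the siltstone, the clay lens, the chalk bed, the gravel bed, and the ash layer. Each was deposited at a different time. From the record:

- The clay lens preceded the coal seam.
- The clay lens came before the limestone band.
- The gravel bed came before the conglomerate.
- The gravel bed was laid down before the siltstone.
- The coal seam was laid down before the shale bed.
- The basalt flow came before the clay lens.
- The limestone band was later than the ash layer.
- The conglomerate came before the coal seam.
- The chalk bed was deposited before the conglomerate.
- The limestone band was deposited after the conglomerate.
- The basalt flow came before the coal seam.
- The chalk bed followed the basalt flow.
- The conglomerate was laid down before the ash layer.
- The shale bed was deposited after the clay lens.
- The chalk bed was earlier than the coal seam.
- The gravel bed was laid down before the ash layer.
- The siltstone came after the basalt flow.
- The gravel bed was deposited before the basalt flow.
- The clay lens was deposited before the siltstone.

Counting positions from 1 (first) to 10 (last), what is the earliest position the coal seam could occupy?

6

The basalt flow, the chalk bed, the clay lens, the conglomerate, and the gravel bed must all come before the coal seam — 5 forced predecessors.
Nothing else is forced ahead of the coal seam, so its earliest slot is position 5 + 1 = 6.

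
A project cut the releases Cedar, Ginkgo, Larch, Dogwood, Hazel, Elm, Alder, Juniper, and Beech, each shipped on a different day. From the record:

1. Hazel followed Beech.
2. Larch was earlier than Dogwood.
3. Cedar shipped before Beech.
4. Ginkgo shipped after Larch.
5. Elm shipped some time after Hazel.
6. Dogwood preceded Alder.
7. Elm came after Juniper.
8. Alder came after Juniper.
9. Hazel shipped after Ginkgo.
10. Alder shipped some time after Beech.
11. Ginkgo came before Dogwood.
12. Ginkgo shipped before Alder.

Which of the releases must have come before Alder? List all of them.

Beech, Cedar, Dogwood, Ginkgo, Juniper, Larch

Directly stated before Alder: Beech, Dogwood, Ginkgo, and Juniper.
Cedar reaches Alder via Cedar → Beech → Alder.
Larch reaches Alder via Larch → Ginkgo → Alder.
No chain forces Hazel (or any of the others) ahead of Alder.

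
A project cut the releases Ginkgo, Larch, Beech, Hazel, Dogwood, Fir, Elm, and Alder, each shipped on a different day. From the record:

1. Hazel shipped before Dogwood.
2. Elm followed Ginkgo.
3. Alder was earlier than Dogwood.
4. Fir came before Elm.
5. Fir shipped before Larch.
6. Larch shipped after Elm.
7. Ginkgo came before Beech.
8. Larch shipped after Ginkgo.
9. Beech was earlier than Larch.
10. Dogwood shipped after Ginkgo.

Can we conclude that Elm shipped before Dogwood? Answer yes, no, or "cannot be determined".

No chain of stated constraints runs from Elm to Dogwood, and none runs from Dogwood to Elm either.
So the relative order of Elm and Dogwood is not fixed by the given facts.

cannot be determined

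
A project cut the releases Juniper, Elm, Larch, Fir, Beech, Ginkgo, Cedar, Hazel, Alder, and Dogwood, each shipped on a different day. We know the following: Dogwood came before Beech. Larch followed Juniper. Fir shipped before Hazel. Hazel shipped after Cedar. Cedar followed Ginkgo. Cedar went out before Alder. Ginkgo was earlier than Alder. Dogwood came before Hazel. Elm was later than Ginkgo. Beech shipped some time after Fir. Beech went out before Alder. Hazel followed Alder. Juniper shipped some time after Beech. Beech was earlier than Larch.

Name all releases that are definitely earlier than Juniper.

Directly stated before Juniper: Beech.
Dogwood reaches Juniper via Dogwood → Beech → Juniper.
Fir reaches Juniper via Fir → Beech → Juniper.

Beech, Dogwood, Fir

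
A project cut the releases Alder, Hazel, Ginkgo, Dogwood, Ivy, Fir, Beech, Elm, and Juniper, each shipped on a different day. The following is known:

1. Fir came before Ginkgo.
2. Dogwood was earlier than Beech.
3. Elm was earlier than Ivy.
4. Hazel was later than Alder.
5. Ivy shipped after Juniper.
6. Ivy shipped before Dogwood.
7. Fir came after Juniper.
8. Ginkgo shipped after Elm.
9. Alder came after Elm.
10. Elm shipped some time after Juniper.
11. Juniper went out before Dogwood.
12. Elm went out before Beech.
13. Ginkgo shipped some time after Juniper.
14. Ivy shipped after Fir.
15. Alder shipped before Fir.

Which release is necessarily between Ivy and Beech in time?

Dogwood

Tracing the constraints gives Ivy → Dogwood → Beech, so Dogwood sits after Ivy and before Beech.
No other release is forced both after Ivy and before Beech.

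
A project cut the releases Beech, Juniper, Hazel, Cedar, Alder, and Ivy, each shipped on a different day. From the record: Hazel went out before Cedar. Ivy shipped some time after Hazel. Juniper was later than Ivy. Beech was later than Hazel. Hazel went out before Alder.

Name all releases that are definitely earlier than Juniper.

Hazel, Ivy

Directly stated before Juniper: Ivy.
Hazel reaches Juniper via Hazel → Ivy → Juniper.
No chain forces Beech (or any of the others) ahead of Juniper.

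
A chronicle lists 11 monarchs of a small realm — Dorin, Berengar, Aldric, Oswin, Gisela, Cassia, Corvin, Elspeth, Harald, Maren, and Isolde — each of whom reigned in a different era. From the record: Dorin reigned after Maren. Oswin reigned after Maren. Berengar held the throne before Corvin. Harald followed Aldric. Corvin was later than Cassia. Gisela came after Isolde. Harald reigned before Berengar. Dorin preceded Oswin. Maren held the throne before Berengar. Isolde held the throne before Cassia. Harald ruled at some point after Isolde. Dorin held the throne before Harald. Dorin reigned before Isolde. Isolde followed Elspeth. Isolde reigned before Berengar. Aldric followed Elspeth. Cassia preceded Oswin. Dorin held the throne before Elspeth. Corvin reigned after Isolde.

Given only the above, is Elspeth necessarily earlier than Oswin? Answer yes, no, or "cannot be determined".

yes

Chain the constraints: Elspeth → Isolde → Cassia → Oswin. Each link is directly stated, so Elspeth comes before Oswin.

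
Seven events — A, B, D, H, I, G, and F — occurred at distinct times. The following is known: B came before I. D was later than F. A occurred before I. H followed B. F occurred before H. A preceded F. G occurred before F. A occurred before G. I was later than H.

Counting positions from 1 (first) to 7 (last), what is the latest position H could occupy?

6

H must come before I — 1 event forced after it.
Everything else can be placed before H in some valid order, so H can sit as late as position 7 − 1 = 6.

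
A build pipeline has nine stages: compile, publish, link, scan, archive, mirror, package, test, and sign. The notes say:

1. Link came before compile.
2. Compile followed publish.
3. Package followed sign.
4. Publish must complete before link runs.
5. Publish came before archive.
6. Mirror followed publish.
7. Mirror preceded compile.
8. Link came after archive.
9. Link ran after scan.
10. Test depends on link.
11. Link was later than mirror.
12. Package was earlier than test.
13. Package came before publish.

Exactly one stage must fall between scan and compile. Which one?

link

Tracing the constraints gives scan → link → compile, so link sits after scan and before compile.
No other stage is forced both after scan and before compile.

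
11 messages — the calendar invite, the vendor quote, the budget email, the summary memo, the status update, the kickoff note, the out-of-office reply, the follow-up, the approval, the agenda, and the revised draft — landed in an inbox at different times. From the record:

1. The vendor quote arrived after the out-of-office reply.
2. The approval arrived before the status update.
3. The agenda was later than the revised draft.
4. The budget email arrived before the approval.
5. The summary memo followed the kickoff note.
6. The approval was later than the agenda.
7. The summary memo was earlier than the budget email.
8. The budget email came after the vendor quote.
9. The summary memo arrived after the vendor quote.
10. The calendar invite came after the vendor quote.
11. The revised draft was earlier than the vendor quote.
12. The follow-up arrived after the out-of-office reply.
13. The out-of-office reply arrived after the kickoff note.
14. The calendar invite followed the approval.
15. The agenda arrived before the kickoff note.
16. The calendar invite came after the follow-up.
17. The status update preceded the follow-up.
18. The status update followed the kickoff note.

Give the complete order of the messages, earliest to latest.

The constraints fix every adjacent pair, so only one ordering works:
the revised draft → the agenda → the kickoff note → the out-of-office reply → the vendor quote → the summary memo → the budget email → the approval → the status update → the follow-up → the calendar invite.

the revised draft, the agenda, the kickoff note, the out-of-office reply, the vendor quote, the summary memo, the budget email, the approval, the status update, the follow-up, the calendar invite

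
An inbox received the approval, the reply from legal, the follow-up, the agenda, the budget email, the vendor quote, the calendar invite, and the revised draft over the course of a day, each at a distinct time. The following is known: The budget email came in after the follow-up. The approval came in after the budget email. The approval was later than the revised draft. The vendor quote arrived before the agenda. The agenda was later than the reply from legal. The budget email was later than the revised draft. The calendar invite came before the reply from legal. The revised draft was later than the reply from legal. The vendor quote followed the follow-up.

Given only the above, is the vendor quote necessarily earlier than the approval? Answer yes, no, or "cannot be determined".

No chain of stated constraints runs from the vendor quote to the approval, and none runs from the approval to the vendor quote either.
So the relative order of the vendor quote and the approval is not fixed by the given facts.

cannot be determined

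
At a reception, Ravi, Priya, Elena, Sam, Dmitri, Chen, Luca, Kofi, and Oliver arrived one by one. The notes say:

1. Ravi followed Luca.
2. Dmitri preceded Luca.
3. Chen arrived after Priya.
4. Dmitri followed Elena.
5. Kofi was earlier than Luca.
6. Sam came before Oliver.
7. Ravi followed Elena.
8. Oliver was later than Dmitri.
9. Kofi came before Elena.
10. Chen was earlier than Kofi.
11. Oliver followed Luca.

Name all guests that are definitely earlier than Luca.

Chen, Dmitri, Elena, Kofi, Priya

Directly stated before Luca: Dmitri and Kofi.
Chen reaches Luca via Chen → Kofi → Luca.
Elena reaches Luca via Elena → Dmitri → Luca.
Priya reaches Luca via Priya → Chen → Kofi → Luca.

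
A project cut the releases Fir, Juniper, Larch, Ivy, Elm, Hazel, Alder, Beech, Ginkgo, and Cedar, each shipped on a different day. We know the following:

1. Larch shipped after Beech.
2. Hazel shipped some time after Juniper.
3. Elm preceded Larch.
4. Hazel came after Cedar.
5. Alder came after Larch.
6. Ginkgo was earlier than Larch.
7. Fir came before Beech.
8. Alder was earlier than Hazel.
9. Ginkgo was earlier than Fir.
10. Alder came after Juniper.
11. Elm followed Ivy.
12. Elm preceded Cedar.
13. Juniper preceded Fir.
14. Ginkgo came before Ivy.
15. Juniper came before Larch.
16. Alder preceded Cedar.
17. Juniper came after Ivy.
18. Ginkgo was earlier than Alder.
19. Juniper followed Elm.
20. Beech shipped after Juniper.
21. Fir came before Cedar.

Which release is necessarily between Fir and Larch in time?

Tracing the constraints gives Fir → Beech → Larch, so Beech sits after Fir and before Larch.
No other release is forced both after Fir and before Larch.

Beech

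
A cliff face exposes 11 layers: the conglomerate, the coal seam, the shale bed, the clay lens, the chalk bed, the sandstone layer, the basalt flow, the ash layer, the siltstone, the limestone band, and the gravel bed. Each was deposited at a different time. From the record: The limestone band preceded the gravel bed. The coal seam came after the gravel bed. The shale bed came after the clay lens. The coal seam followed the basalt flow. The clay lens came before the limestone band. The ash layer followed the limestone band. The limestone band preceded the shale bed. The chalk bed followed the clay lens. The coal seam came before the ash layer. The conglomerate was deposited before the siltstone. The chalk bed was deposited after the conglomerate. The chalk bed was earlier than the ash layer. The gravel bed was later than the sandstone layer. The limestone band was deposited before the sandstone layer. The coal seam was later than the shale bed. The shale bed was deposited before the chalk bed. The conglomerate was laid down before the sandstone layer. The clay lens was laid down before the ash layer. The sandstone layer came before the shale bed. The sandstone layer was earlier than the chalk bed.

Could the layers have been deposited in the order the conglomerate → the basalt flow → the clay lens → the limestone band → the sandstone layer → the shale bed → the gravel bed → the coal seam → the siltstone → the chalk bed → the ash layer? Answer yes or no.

yes

Check each stated constraint against the proposed order — e.g. the conglomerate is ahead of the siltstone; the conglomerate is ahead of the chalk bed. Every pair is in the required order; nothing is violated.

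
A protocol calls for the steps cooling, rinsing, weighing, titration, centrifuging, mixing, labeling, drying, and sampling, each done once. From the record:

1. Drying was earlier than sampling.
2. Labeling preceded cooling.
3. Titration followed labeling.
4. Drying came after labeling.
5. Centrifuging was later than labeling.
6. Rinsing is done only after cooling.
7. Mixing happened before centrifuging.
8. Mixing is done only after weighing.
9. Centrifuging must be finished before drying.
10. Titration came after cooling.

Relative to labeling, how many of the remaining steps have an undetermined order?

Forced after labeling: centrifuging, cooling, drying, rinsing, sampling, and titration.
That leaves mixing and weighing with no forced order relative to labeling — 2.

2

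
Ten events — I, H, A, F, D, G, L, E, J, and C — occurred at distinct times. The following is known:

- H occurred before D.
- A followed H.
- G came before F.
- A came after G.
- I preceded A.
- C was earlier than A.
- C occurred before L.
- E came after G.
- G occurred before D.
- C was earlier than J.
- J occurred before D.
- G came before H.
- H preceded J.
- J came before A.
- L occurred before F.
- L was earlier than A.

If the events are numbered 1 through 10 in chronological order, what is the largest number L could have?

L must come before A and F — 2 events forced after it.
Everything else can be placed before L in some valid order, so L can sit as late as position 10 − 2 = 8.

8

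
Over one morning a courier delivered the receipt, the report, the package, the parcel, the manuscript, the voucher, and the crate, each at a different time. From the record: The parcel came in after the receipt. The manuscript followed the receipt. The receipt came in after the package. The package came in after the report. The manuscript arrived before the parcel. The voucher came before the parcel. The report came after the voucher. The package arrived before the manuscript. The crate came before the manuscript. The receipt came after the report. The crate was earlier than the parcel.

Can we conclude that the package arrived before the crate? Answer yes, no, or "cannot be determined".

No chain of stated constraints runs from the package to the crate, and none runs from the crate to the package either.
So the relative order of the package and the crate is not fixed by the given facts.

cannot be determined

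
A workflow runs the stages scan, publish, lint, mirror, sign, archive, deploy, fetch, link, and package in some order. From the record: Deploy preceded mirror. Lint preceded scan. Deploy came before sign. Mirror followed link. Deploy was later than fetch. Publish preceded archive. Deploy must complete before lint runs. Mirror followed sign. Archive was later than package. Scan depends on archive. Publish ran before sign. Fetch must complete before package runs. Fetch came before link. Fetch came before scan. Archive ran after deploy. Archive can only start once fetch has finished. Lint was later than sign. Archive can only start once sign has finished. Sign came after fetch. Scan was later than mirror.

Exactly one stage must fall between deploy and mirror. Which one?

sign

Tracing the constraints gives deploy → sign → mirror, so sign sits after deploy and before mirror.
No other stage is forced both after deploy and before mirror.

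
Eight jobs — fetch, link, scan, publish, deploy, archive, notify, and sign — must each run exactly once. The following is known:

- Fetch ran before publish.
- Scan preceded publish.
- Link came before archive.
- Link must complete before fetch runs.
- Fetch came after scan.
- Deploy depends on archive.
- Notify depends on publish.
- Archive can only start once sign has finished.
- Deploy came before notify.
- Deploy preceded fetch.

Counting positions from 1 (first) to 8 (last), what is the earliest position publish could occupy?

7

Archive, deploy, fetch, link, scan, and sign must all come before publish — 6 forced predecessors.
Nothing else is forced ahead of publish, so its earliest slot is position 6 + 1 = 7.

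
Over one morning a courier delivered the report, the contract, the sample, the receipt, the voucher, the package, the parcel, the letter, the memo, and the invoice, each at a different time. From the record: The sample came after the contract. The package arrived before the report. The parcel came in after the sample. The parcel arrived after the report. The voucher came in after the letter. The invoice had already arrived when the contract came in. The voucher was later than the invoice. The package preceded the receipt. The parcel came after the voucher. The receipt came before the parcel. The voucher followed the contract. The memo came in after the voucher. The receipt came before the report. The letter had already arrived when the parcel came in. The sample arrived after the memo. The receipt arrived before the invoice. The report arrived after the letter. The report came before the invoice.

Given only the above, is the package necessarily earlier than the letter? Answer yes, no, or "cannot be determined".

No chain of stated constraints runs from the package to the letter, and none runs from the letter to the package either.
So the relative order of the package and the letter is not fixed by the given facts.

cannot be determined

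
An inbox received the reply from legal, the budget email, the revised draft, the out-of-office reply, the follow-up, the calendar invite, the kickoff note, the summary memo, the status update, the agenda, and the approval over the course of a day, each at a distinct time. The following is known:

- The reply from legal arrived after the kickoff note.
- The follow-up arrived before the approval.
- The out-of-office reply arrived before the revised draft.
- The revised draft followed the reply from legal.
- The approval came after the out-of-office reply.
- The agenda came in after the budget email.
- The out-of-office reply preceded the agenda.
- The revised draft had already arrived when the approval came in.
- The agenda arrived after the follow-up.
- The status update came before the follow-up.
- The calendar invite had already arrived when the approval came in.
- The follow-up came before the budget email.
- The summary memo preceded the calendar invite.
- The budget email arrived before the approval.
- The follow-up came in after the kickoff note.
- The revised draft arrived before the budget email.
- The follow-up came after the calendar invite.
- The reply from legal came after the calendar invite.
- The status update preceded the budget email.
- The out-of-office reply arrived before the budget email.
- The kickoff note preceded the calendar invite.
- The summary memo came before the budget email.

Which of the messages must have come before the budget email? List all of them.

Directly stated before the budget email: the follow-up, the out-of-office reply, the revised draft, the status update, and the summary memo.
The calendar invite reaches the budget email via the calendar invite → the follow-up → the budget email.
The kickoff note reaches the budget email via the kickoff note → the follow-up → the budget email.
The reply from legal reaches the budget email via the reply from legal → the revised draft → the budget email.
No chain forces the approval (or any of the others) ahead of the budget email.

the calendar invite, the follow-up, the kickoff note, the out-of-office reply, the reply from legal, the revised draft, the status update, the summary memo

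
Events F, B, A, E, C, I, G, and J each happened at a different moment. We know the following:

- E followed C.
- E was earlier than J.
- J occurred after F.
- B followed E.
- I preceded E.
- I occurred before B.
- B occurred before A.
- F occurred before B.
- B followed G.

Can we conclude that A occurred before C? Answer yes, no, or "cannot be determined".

Tracing the constraints gives C → E → B → A, so C must come before A.
That means A cannot be before C.

no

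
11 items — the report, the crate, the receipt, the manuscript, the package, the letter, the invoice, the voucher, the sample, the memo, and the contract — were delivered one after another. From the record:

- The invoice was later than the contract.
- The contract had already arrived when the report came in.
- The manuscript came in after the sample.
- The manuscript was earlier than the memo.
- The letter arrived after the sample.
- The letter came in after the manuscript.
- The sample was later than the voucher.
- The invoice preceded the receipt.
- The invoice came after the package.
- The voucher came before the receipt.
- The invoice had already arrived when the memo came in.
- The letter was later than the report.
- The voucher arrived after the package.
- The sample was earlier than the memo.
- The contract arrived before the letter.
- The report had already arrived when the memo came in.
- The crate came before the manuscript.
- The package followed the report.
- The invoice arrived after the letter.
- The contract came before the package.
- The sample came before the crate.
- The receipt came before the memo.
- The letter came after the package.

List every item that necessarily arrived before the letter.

Directly stated before the letter: the contract, the manuscript, the package, the report, and the sample.
The crate reaches the letter via the crate → the manuscript → the letter.
The voucher reaches the letter via the voucher → the sample → the letter.

the contract, the crate, the manuscript, the package, the report, the sample, the voucher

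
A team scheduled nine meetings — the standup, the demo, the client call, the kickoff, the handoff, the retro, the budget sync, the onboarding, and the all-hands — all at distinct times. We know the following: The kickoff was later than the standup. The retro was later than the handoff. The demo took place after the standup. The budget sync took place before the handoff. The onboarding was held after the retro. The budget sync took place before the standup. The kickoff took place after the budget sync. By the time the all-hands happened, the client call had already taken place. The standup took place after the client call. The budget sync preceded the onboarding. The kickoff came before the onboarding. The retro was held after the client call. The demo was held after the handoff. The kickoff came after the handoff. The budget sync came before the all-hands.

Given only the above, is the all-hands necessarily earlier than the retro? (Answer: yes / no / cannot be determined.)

No chain of stated constraints runs from the all-hands to the retro, and none runs from the retro to the all-hands either.
So the relative order of the all-hands and the retro is not fixed by the given facts.

cannot be determined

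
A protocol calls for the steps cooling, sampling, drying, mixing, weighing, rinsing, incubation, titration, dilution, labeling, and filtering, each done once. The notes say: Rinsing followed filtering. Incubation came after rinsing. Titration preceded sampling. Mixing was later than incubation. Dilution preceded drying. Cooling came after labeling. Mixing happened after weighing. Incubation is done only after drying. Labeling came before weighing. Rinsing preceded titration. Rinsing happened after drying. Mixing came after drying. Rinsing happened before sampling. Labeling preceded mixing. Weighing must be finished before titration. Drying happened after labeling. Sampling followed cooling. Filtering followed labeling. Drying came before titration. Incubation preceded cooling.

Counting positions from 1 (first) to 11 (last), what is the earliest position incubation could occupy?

Dilution, drying, filtering, labeling, and rinsing must all come before incubation — 5 forced predecessors.
Nothing else is forced ahead of incubation, so its earliest slot is position 5 + 1 = 6.

6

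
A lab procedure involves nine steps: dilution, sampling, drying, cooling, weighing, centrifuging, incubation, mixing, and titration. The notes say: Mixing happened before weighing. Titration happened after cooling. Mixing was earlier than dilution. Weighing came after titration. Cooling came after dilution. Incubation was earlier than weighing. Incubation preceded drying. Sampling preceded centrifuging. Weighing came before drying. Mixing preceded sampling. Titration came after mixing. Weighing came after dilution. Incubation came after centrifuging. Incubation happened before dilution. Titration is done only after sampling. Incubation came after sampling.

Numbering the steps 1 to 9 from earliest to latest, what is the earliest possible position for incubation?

4

Centrifuging, mixing, and sampling must all come before incubation — 3 forced predecessors.
Nothing else is forced ahead of incubation, so its earliest slot is position 3 + 1 = 4.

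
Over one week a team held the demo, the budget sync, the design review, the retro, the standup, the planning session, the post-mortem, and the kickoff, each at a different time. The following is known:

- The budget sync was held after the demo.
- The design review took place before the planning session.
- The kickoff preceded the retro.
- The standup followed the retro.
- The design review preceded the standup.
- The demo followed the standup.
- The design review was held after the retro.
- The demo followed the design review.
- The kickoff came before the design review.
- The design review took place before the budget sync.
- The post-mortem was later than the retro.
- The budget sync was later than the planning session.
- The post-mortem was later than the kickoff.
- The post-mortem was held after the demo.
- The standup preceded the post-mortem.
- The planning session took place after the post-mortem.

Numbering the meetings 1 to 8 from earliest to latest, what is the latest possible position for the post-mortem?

6

The post-mortem must come before the budget sync and the planning session — 2 meetings forced after it.
Everything else can be placed before the post-mortem in some valid order, so the post-mortem can sit as late as position 8 − 2 = 6.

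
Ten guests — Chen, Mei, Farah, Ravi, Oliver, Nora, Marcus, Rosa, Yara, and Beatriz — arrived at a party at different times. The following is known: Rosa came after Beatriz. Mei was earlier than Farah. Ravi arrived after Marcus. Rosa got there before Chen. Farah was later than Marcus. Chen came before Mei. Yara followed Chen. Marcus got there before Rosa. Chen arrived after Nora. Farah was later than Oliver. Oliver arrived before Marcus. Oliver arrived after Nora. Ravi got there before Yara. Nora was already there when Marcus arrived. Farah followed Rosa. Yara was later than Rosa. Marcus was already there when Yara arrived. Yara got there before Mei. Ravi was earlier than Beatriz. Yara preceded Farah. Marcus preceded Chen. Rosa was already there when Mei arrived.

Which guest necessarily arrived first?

Nora has a chain of constraints placing them before every other guest, so Nora must be first.

Nora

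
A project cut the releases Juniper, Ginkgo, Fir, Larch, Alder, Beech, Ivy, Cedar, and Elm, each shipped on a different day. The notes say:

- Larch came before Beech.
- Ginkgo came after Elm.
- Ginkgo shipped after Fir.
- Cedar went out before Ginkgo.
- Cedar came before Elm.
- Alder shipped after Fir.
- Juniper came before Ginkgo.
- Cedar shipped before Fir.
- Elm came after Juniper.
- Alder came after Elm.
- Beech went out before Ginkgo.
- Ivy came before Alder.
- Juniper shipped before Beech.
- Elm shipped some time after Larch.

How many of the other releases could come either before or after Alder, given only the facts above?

Forced before Alder: Cedar, Elm, Fir, Ivy, Juniper, and Larch.
That leaves Beech and Ginkgo with no forced order relative to Alder — 2.

2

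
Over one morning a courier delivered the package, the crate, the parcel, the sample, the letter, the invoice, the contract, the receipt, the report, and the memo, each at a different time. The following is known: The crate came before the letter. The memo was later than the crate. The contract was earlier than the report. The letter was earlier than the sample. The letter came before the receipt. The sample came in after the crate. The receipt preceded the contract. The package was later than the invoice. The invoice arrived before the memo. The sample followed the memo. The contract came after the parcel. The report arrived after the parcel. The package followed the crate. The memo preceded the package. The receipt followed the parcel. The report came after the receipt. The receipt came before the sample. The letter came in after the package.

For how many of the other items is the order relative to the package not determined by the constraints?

1

Forced before the package: the crate, the invoice, and the memo; forced after the package: the contract, the letter, the receipt, the report, and the sample.
That leaves the parcel with no forced order relative to the package — 1.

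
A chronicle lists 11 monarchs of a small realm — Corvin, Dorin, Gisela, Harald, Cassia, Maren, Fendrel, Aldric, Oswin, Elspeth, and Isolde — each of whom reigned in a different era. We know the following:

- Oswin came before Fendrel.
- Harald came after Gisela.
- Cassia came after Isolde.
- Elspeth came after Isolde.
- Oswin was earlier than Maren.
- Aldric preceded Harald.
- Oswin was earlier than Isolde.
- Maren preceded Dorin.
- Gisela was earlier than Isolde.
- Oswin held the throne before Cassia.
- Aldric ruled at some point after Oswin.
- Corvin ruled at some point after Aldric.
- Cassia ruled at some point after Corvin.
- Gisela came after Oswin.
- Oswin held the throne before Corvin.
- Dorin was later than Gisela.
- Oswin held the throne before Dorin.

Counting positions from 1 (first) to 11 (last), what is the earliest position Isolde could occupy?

Gisela and Oswin must both come before Isolde — 2 forced predecessors.
Nothing else is forced ahead of Isolde, so their earliest slot is position 2 + 1 = 3.

3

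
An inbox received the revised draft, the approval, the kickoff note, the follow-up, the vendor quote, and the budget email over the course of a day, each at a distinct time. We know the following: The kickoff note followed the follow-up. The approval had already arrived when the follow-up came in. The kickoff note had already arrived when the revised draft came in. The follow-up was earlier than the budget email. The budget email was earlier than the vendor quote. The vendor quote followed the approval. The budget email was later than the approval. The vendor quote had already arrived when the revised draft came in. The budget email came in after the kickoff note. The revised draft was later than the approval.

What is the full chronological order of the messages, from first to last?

The constraints fix every adjacent pair, so only one ordering works:
the approval → the follow-up → the kickoff note → the budget email → the vendor quote → the revised draft.

the approval, the follow-up, the kickoff note, the budget email, the vendor quote, the revised draft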